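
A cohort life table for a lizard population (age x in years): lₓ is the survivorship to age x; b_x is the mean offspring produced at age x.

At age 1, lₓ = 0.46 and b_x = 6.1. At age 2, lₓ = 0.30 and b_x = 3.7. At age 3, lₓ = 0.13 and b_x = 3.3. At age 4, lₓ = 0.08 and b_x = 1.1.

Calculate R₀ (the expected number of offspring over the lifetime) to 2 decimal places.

R₀ = Σ lₓ b_x:
  age 1: 0.46 × 6.1 = 2.8060
  age 2: 0.30 × 3.7 = 1.1100
  age 3: 0.13 × 3.3 = 0.4290
  age 4: 0.08 × 1.1 = 0.0880
R₀ = 2.8060 + 1.1100 + 0.4290 + 0.0880 = 4.4330

4.43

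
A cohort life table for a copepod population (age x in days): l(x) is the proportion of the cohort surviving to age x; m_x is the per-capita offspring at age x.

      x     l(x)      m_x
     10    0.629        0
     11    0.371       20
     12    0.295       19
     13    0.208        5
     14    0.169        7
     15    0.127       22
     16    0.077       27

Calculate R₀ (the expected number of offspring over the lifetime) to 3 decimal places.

R₀ = Σ l(x) m_x:
  age 10: 0.629 × 0 = 0.0000
  age 11: 0.371 × 20 = 7.4200
  age 12: 0.295 × 19 = 5.6050
  age 13: 0.208 × 5 = 1.0400
  age 14: 0.169 × 7 = 1.1830
  age 15: 0.127 × 22 = 2.7940
  age 16: 0.077 × 27 = 2.0790
R₀ = 0.0000 + 7.4200 + 5.6050 + 1.0400 + 1.1830 + 2.7940 + 2.0790 = 20.1210

20.121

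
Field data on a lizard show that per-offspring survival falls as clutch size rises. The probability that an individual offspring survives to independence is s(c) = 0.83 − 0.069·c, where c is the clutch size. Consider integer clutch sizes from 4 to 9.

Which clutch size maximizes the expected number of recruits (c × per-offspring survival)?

6

Expected recruits = c × s(c):
  c=4: 4 × 0.554 = 2.216
  c=5: 5 × 0.485 = 2.425
  c=6: 6 × 0.416 = 2.496
  c=7: 7 × 0.347 = 2.429
  c=8: 8 × 0.278 = 2.224
  c=9: 9 × 0.209 = 1.881
Maximum at c = 6 (2.496 recruits).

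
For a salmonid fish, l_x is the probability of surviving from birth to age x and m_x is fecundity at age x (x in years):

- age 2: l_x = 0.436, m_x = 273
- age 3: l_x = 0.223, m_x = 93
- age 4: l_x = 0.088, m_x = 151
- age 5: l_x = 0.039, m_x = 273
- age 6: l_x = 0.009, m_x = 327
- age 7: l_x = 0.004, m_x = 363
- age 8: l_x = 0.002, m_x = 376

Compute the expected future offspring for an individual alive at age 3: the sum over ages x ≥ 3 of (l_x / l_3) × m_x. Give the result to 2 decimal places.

l_3 = 0.223. Conditional survival from age 3 to x is l_x / l_3.
  x=3: (0.223/0.223) × 93 = 93.0000
  x=4: (0.088/0.223) × 151 = 59.5874
  x=5: (0.039/0.223) × 273 = 47.7444
  x=6: (0.009/0.223) × 327 = 13.1973
  x=7: (0.004/0.223) × 363 = 6.5112
  x=8: (0.002/0.223) × 376 = 3.3722
Sum = 93.0000 + 59.5874 + 47.7444 + 13.1973 + 6.5112 + 3.3722 = 223.4126

223.41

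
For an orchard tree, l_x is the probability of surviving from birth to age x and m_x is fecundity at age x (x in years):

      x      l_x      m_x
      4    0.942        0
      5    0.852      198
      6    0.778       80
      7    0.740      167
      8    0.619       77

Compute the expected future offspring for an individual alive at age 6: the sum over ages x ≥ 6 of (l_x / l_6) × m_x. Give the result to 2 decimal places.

l_6 = 0.778. Conditional survival from age 6 to x is l_x / l_6.
  x=6: (0.778/0.778) × 80 = 80.0000
  x=7: (0.740/0.778) × 167 = 158.8432
  x=8: (0.619/0.778) × 77 = 61.2635
Sum = 80.0000 + 158.8432 + 61.2635 = 300.1067

300.11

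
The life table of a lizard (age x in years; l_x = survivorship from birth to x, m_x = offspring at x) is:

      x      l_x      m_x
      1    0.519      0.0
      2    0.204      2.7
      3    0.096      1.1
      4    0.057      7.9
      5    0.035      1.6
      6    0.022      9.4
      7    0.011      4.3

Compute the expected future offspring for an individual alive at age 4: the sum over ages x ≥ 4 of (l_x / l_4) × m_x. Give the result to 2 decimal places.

l_4 = 0.057. Conditional survival from age 4 to x is l_x / l_4.
  x=4: (0.057/0.057) × 7.9 = 7.9000
  x=5: (0.035/0.057) × 1.6 = 0.9825
  x=6: (0.022/0.057) × 9.4 = 3.6281
  x=7: (0.011/0.057) × 4.3 = 0.8298
Sum = 7.9000 + 0.9825 + 3.6281 + 0.8298 = 13.3404

13.34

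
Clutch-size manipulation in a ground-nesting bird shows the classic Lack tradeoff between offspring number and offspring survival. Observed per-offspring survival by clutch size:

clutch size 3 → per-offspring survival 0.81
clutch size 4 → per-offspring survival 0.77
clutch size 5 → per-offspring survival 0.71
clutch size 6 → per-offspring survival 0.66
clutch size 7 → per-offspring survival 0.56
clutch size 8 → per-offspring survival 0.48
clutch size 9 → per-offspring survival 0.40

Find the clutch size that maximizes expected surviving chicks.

6

Expected surviving chicks = c × s(c):
  c=3: 3 × 0.81 = 2.430
  c=4: 4 × 0.77 = 3.080
  c=5: 5 × 0.71 = 3.550
  c=6: 6 × 0.66 = 3.960
  c=7: 7 × 0.56 = 3.920
  c=8: 8 × 0.48 = 3.840
  c=9: 9 × 0.40 = 3.600
Maximum at c = 6 (3.960 surviving chicks).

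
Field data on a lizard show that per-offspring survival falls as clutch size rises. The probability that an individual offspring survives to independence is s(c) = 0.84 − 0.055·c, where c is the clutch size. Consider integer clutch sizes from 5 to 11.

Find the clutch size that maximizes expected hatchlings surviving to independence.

8

Expected hatchlings surviving to independence = c × s(c):
  c=5: 5 × 0.565 = 2.825
  c=6: 6 × 0.510 = 3.060
  c=7: 7 × 0.455 = 3.185
  c=8: 8 × 0.400 = 3.200
  c=9: 9 × 0.345 = 3.105
  c=10: 10 × 0.290 = 2.900
  c=11: 11 × 0.235 = 2.585
Maximum at c = 8 (3.200 hatchlings surviving to independence).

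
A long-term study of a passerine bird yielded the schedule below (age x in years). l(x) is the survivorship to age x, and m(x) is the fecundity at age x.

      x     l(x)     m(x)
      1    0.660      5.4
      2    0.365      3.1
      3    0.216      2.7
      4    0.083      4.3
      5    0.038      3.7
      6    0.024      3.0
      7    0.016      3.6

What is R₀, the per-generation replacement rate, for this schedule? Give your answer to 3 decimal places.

5.906

R₀ = Σ l(x) m(x):
  age 1: 0.660 × 5.4 = 3.5640
  age 2: 0.365 × 3.1 = 1.1315
  age 3: 0.216 × 2.7 = 0.5832
  age 4: 0.083 × 4.3 = 0.3569
  age 5: 0.038 × 3.7 = 0.1406
  age 6: 0.024 × 3.0 = 0.0720
  age 7: 0.016 × 3.6 = 0.0576
R₀ = 3.5640 + 1.1315 + 0.5832 + 0.3569 + 0.1406 + 0.0720 + 0.0576 = 5.9058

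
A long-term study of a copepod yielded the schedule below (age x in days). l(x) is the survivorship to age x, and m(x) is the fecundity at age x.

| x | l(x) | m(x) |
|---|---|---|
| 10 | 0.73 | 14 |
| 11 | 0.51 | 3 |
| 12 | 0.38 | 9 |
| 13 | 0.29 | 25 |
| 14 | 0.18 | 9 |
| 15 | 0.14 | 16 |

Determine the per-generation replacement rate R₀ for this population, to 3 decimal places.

R₀ = Σ l(x) m(x):
  age 10: 0.73 × 14 = 10.2200
  age 11: 0.51 × 3 = 1.5300
  age 12: 0.38 × 9 = 3.4200
  age 13: 0.29 × 25 = 7.2500
  age 14: 0.18 × 9 = 1.6200
  age 15: 0.14 × 16 = 2.2400
R₀ = 10.2200 + 1.5300 + 3.4200 + 7.2500 + 1.6200 + 2.2400 = 26.2800

26.280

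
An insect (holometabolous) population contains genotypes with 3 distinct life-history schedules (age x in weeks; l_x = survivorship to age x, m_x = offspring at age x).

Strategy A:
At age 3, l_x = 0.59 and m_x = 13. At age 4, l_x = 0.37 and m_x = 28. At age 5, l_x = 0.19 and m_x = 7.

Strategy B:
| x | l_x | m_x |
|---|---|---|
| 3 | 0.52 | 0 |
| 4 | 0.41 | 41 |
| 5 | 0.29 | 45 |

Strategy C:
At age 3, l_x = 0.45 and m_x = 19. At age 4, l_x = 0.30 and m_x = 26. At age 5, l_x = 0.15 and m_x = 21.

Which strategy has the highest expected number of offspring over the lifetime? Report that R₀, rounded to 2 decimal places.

Strategy A: R₀ = 0.59×13 + 0.37×28 + 0.19×7 = 19.3600
Strategy B: R₀ = 0.52×0 + 0.41×41 + 0.29×45 = 29.8600
Strategy C: R₀ = 0.45×19 + 0.30×26 + 0.15×21 = 19.5000
Highest R₀: strategy B with 29.8600.

29.86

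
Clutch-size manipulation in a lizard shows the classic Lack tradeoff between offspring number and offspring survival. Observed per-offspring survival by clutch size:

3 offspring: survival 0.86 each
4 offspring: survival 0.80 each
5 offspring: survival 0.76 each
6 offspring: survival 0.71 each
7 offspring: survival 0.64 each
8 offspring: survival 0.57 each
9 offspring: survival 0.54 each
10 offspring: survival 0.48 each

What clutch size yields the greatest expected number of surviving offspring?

9

Expected surviving offspring = c × s(c):
  c=3: 3 × 0.86 = 2.580
  c=4: 4 × 0.80 = 3.200
  c=5: 5 × 0.76 = 3.800
  c=6: 6 × 0.71 = 4.260
  c=7: 7 × 0.64 = 4.480
  c=8: 8 × 0.57 = 4.560
  c=9: 9 × 0.54 = 4.860
  c=10: 10 × 0.48 = 4.800
Maximum at c = 9 (4.860 surviving offspring).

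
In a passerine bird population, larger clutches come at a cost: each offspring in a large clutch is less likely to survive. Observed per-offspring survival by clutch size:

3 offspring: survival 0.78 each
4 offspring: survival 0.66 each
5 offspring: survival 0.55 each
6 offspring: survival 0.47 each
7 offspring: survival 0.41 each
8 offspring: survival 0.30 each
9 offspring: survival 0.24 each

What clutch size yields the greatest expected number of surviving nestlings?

7

Expected surviving nestlings = c × s(c):
  c=3: 3 × 0.78 = 2.340
  c=4: 4 × 0.66 = 2.640
  c=5: 5 × 0.55 = 2.750
  c=6: 6 × 0.47 = 2.820
  c=7: 7 × 0.41 = 2.870
  c=8: 8 × 0.30 = 2.400
  c=9: 9 × 0.24 = 2.160
Maximum at c = 7 (2.870 surviving nestlings).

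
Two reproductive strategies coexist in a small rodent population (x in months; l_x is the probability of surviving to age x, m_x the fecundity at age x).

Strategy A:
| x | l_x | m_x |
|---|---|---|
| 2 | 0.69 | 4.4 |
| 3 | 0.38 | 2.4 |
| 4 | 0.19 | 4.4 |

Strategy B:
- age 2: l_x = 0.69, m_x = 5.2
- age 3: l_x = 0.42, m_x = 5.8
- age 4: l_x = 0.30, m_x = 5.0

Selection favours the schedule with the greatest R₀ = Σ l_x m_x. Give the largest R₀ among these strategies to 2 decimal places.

7.52

Strategy A: R₀ = 0.69×4.4 + 0.38×2.4 + 0.19×4.4 = 4.7840
Strategy B: R₀ = 0.69×5.2 + 0.42×5.8 + 0.30×5.0 = 7.5240
Highest R₀: strategy B with 7.5240.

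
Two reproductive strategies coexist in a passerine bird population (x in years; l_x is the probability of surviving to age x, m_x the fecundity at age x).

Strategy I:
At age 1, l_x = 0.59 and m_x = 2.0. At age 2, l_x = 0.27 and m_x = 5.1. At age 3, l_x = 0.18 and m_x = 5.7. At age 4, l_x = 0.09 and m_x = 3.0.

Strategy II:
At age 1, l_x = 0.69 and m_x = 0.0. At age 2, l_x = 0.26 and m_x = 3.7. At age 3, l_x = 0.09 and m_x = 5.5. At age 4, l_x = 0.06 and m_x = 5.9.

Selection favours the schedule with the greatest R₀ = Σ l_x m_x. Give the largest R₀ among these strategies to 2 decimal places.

3.85

Strategy I: R₀ = 0.59×2.0 + 0.27×5.1 + 0.18×5.7 + 0.09×3.0 = 3.8530
Strategy II: R₀ = 0.69×0.0 + 0.26×3.7 + 0.09×5.5 + 0.06×5.9 = 1.8110
Highest R₀: strategy I with 3.8530.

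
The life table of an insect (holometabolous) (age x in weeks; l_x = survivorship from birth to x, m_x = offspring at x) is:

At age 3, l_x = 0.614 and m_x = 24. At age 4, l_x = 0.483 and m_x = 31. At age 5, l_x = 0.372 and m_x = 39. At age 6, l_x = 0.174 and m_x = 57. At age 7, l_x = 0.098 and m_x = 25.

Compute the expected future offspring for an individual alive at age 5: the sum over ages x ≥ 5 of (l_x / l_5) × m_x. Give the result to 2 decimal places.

l_5 = 0.372. Conditional survival from age 5 to x is l_x / l_5.
  x=5: (0.372/0.372) × 39 = 39.0000
  x=6: (0.174/0.372) × 57 = 26.6613
  x=7: (0.098/0.372) × 25 = 6.5860
Sum = 39.0000 + 26.6613 + 6.5860 = 72.2473

72.25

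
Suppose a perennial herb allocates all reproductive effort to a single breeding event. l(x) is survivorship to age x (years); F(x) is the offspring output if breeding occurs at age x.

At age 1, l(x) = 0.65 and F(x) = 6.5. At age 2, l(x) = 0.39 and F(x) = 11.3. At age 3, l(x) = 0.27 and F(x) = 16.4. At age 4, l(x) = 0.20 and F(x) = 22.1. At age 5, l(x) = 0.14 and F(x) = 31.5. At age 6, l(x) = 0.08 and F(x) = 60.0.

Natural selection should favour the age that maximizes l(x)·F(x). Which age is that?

Expected offspring if breeding at age x = l(x) × F(x):
  age 1: 0.65 × 6.5 = 4.225
  age 2: 0.39 × 11.3 = 4.407
  age 3: 0.27 × 16.4 = 4.428
  age 4: 0.20 × 22.1 = 4.420
  age 5: 0.14 × 31.5 = 4.410
  age 6: 0.08 × 60.0 = 4.800
Maximum at age 6 (4.800).

6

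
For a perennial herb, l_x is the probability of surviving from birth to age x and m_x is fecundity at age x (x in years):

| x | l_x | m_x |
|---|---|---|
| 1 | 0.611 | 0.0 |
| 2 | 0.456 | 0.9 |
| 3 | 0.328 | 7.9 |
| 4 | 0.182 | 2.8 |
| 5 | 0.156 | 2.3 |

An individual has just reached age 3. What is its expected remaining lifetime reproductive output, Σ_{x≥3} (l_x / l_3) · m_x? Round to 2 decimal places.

10.55

l_3 = 0.328. Conditional survival from age 3 to x is l_x / l_3.
  x=3: (0.328/0.328) × 7.9 = 7.9000
  x=4: (0.182/0.328) × 2.8 = 1.5537
  x=5: (0.156/0.328) × 2.3 = 1.0939
Sum = 7.9000 + 1.5537 + 1.0939 = 10.5476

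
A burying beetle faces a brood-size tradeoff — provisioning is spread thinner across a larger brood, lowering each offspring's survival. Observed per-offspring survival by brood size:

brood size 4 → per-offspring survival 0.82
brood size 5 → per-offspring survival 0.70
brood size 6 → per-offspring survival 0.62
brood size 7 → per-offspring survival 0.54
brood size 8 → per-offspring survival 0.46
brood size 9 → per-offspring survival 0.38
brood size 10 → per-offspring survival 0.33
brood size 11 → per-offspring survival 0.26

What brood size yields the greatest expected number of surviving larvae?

Expected surviving larvae = c × s(c):
  c=4: 4 × 0.82 = 3.280
  c=5: 5 × 0.70 = 3.500
  c=6: 6 × 0.62 = 3.720
  c=7: 7 × 0.54 = 3.780
  c=8: 8 × 0.46 = 3.680
  c=9: 9 × 0.38 = 3.420
  c=10: 10 × 0.33 = 3.300
  c=11: 11 × 0.26 = 2.860
Maximum at c = 7 (3.780 surviving larvae).

7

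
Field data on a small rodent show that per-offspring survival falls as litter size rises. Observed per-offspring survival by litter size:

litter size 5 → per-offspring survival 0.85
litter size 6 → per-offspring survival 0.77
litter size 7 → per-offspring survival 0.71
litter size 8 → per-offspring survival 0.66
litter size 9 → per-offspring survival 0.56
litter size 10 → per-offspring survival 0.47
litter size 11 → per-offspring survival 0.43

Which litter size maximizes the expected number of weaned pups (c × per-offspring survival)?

Expected weaned pups = c × s(c):
  c=5: 5 × 0.85 = 4.250
  c=6: 6 × 0.77 = 4.620
  c=7: 7 × 0.71 = 4.970
  c=8: 8 × 0.66 = 5.280
  c=9: 9 × 0.56 = 5.040
  c=10: 10 × 0.47 = 4.700
  c=11: 11 × 0.43 = 4.730
Maximum at c = 8 (5.280 weaned pups).

8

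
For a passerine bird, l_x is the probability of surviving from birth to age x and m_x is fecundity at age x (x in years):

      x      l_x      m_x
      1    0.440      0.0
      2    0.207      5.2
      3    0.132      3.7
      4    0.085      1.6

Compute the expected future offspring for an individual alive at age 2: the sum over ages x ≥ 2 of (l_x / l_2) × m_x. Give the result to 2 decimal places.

8.22

l_2 = 0.207. Conditional survival from age 2 to x is l_x / l_2.
  x=2: (0.207/0.207) × 5.2 = 5.2000
  x=3: (0.132/0.207) × 3.7 = 2.3594
  x=4: (0.085/0.207) × 1.6 = 0.6570
Sum = 5.2000 + 2.3594 + 0.6570 = 8.2164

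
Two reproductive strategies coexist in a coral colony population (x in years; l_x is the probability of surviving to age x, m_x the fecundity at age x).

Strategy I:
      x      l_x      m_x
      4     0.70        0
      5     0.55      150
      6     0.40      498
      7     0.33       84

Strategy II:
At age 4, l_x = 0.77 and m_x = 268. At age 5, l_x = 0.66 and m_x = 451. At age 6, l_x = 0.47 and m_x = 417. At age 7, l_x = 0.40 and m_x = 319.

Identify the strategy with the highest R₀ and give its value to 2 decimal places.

Strategy I: R₀ = 0.70×0 + 0.55×150 + 0.40×498 + 0.33×84 = 309.4200
Strategy II: R₀ = 0.77×268 + 0.66×451 + 0.47×417 + 0.40×319 = 827.6100
Highest R₀: strategy II with 827.6100.

827.61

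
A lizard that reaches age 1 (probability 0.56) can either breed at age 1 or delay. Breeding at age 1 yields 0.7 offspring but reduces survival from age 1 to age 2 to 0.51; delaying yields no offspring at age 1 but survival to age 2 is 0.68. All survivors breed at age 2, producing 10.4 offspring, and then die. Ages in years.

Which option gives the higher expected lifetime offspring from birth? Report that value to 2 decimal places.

breed at age 1: R₀ = 0.56 × (0.7 + 0.51 × 10.4) = 0.56 × 6.0040 = 3.3622
delay to age 2: R₀ = 0.56 × (0.68 × 10.4) = 0.56 × 7.0720 = 3.9603
Higher: delay to age 2 (3.9603).

3.96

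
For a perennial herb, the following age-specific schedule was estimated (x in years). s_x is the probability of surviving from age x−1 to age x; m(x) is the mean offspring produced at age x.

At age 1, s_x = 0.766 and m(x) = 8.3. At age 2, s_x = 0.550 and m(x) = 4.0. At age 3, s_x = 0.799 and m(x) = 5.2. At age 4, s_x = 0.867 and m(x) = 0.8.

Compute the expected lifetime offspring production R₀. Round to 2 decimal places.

Survivorship from birth: l_x = s_1·s_2·…·s_x.
  l_1 = 0.76600
  l_2 = 0.42130
  l_3 = 0.33662
  l_4 = 0.29185
R₀ = Σ l_x m(x):
  age 1: 0.76600 × 8.3 = 6.3578
  age 2: 0.42130 × 4.0 = 1.6852
  age 3: 0.33662 × 5.2 = 1.7504
  age 4: 0.29185 × 0.8 = 0.2335
R₀ = 6.3578 + 1.6852 + 1.7504 + 0.2335 = 10.0269

10.03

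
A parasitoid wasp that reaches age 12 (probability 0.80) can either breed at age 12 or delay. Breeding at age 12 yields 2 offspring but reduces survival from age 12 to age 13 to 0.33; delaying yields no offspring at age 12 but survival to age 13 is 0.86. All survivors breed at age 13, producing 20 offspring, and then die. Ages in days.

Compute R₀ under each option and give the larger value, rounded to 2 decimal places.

13.76

breed at age 12: R₀ = 0.80 × (2 + 0.33 × 20) = 0.80 × 8.6000 = 6.8800
delay to age 13: R₀ = 0.80 × (0.86 × 20) = 0.80 × 17.2000 = 13.7600
Higher: delay to age 13 (13.7600).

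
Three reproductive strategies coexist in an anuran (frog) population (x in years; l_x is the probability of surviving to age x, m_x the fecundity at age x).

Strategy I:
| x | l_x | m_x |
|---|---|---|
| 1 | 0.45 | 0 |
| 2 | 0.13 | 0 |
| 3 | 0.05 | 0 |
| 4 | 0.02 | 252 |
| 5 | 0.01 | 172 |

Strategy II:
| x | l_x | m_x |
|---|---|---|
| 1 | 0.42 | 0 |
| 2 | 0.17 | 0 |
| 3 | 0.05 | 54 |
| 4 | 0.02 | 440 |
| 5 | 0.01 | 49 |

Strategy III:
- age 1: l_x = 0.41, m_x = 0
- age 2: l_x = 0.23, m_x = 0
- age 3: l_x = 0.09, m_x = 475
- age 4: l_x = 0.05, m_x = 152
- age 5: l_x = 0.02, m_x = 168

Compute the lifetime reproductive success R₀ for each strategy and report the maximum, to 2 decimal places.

Strategy I: R₀ = 0.45×0 + 0.13×0 + 0.05×0 + 0.02×252 + 0.01×172 = 6.7600
Strategy II: R₀ = 0.42×0 + 0.17×0 + 0.05×54 + 0.02×440 + 0.01×49 = 11.9900
Strategy III: R₀ = 0.41×0 + 0.23×0 + 0.09×475 + 0.05×152 + 0.02×168 = 53.7100
Highest R₀: strategy III with 53.7100.

53.71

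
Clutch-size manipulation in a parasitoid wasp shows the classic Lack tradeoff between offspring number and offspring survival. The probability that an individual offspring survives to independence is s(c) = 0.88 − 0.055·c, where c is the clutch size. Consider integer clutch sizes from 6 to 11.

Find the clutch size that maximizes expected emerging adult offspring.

8

Expected emerging adult offspring = c × s(c):
  c=6: 6 × 0.550 = 3.300
  c=7: 7 × 0.495 = 3.465
  c=8: 8 × 0.440 = 3.520
  c=9: 9 × 0.385 = 3.465
  c=10: 10 × 0.330 = 3.300
  c=11: 11 × 0.275 = 3.025
Maximum at c = 8 (3.520 emerging adult offspring).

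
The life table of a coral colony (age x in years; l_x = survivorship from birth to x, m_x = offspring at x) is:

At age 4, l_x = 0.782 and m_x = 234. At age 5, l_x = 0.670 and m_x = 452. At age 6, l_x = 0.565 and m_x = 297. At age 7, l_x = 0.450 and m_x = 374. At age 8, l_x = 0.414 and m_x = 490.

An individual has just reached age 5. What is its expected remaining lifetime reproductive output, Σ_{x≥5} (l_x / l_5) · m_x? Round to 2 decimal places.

1256.43

l_5 = 0.670. Conditional survival from age 5 to x is l_x / l_5.
  x=5: (0.670/0.670) × 452 = 452.0000
  x=6: (0.565/0.670) × 297 = 250.4552
  x=7: (0.450/0.670) × 374 = 251.1940
  x=8: (0.414/0.670) × 490 = 302.7761
Sum = 452.0000 + 250.4552 + 251.1940 + 302.7761 = 1256.4254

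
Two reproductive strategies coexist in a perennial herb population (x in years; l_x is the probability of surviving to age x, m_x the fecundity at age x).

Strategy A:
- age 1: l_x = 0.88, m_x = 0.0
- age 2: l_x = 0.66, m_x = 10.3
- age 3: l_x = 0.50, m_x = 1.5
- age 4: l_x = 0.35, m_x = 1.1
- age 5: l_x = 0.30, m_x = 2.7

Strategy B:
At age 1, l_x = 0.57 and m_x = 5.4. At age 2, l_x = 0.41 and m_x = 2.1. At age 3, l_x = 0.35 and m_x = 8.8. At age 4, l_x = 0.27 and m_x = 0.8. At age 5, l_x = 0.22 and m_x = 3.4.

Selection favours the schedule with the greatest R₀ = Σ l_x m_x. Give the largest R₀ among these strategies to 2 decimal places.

Strategy A: R₀ = 0.88×0.0 + 0.66×10.3 + 0.50×1.5 + 0.35×1.1 + 0.30×2.7 = 8.7430
Strategy B: R₀ = 0.57×5.4 + 0.41×2.1 + 0.35×8.8 + 0.27×0.8 + 0.22×3.4 = 7.9830
Highest R₀: strategy A with 8.7430.

8.74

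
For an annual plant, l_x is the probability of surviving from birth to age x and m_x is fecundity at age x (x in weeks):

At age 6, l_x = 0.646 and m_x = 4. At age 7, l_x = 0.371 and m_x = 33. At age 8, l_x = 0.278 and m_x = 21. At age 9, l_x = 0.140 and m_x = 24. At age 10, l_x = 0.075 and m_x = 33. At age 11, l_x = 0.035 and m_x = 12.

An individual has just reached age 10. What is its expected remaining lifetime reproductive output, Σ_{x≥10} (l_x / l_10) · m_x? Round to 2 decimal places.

38.60

l_10 = 0.075. Conditional survival from age 10 to x is l_x / l_10.
  x=10: (0.075/0.075) × 33 = 33.0000
  x=11: (0.035/0.075) × 12 = 5.6000
Sum = 33.0000 + 5.6000 = 38.6000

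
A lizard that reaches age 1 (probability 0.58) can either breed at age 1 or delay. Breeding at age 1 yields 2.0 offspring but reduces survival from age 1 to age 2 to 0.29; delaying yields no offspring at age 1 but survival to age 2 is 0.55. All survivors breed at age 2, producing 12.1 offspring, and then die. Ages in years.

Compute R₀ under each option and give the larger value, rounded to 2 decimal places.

breed at age 1: R₀ = 0.58 × (2.0 + 0.29 × 12.1) = 0.58 × 5.5090 = 3.1952
delay to age 2: R₀ = 0.58 × (0.55 × 12.1) = 0.58 × 6.6550 = 3.8599
Higher: delay to age 2 (3.8599).

3.86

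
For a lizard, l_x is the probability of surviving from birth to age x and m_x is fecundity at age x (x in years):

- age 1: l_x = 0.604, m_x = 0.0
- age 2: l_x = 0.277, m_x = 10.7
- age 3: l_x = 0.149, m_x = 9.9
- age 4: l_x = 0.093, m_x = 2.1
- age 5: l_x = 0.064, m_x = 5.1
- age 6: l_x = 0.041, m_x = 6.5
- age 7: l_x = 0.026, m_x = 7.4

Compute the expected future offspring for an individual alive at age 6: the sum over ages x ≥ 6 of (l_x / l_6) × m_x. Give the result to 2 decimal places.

11.19

l_6 = 0.041. Conditional survival from age 6 to x is l_x / l_6.
  x=6: (0.041/0.041) × 6.5 = 6.5000
  x=7: (0.026/0.041) × 7.4 = 4.6927
Sum = 6.5000 + 4.6927 = 11.1927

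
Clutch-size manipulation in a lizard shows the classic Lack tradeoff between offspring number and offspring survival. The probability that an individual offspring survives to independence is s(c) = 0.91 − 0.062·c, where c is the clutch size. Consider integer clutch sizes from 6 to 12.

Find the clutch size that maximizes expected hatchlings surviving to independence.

Expected hatchlings surviving to independence = c × s(c):
  c=6: 6 × 0.538 = 3.228
  c=7: 7 × 0.476 = 3.332
  c=8: 8 × 0.414 = 3.312
  c=9: 9 × 0.352 = 3.168
  c=10: 10 × 0.290 = 2.900
  c=11: 11 × 0.228 = 2.508
  c=12: 12 × 0.166 = 1.992
Maximum at c = 7 (3.332 hatchlings surviving to independence).

7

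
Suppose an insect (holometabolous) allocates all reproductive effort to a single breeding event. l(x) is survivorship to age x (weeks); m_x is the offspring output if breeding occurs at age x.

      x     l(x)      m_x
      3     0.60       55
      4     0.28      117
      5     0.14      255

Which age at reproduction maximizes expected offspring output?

Expected offspring if breeding at age x = l(x) × m_x:
  age 3: 0.60 × 55 = 33.000
  age 4: 0.28 × 117 = 32.760
  age 5: 0.14 × 255 = 35.700
Maximum at age 5 (35.700).

5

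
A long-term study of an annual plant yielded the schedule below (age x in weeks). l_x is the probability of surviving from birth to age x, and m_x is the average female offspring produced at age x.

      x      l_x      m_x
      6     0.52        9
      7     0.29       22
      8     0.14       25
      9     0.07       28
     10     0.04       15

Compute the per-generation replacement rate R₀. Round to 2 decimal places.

17.12

R₀ = Σ l_x m_x:
  age 6: 0.52 × 9 = 4.6800
  age 7: 0.29 × 22 = 6.3800
  age 8: 0.14 × 25 = 3.5000
  age 9: 0.07 × 28 = 1.9600
  age 10: 0.04 × 15 = 0.6000
R₀ = 4.6800 + 6.3800 + 3.5000 + 1.9600 + 0.6000 = 17.1200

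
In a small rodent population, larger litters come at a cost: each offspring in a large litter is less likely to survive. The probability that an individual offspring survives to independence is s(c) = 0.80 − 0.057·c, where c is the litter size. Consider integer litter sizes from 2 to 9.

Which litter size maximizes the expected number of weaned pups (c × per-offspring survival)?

7

Expected weaned pups = c × s(c):
  c=2: 2 × 0.686 = 1.372
  c=3: 3 × 0.629 = 1.887
  c=4: 4 × 0.572 = 2.288
  c=5: 5 × 0.515 = 2.575
  c=6: 6 × 0.458 = 2.748
  c=7: 7 × 0.401 = 2.807
  c=8: 8 × 0.344 = 2.752
  c=9: 9 × 0.287 = 2.583
Maximum at c = 7 (2.807 weaned pups).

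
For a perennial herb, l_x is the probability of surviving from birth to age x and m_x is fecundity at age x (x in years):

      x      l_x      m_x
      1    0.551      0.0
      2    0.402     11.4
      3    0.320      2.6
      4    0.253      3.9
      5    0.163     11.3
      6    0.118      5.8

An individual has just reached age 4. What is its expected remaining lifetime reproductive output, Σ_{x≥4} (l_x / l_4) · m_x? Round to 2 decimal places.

13.89

l_4 = 0.253. Conditional survival from age 4 to x is l_x / l_4.
  x=4: (0.253/0.253) × 3.9 = 3.9000
  x=5: (0.163/0.253) × 11.3 = 7.2802
  x=6: (0.118/0.253) × 5.8 = 2.7051
Sum = 3.9000 + 7.2802 + 2.7051 = 13.8854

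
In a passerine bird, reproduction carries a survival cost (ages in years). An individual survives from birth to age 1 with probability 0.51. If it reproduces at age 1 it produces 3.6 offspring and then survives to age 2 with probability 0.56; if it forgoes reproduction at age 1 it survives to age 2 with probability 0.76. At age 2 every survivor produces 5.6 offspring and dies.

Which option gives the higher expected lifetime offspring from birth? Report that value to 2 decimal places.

3.44

breed at age 1: R₀ = 0.51 × (3.6 + 0.56 × 5.6) = 0.51 × 6.7360 = 3.4354
delay to age 2: R₀ = 0.51 × (0.76 × 5.6) = 0.51 × 4.2560 = 2.1706
Higher: breed at age 1 (3.4354).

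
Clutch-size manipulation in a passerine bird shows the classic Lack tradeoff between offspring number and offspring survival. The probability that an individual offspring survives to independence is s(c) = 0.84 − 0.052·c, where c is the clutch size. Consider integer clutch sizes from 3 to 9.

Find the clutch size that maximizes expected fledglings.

8

Expected fledglings = c × s(c):
  c=3: 3 × 0.684 = 2.052
  c=4: 4 × 0.632 = 2.528
  c=5: 5 × 0.580 = 2.900
  c=6: 6 × 0.528 = 3.168
  c=7: 7 × 0.476 = 3.332
  c=8: 8 × 0.424 = 3.392
  c=9: 9 × 0.372 = 3.348
Maximum at c = 8 (3.392 fledglings).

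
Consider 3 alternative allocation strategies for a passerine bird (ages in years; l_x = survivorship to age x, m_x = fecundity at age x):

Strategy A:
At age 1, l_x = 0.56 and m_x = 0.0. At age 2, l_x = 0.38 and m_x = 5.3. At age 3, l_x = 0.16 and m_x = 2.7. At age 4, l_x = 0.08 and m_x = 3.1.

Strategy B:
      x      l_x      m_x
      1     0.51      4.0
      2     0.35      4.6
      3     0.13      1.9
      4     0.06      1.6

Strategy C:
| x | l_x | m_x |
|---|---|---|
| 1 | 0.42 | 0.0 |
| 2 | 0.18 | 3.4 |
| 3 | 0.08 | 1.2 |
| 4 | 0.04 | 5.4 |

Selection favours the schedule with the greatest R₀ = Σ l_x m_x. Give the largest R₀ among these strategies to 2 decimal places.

3.99

Strategy A: R₀ = 0.56×0.0 + 0.38×5.3 + 0.16×2.7 + 0.08×3.1 = 2.6940
Strategy B: R₀ = 0.51×4.0 + 0.35×4.6 + 0.13×1.9 + 0.06×1.6 = 3.9930
Strategy C: R₀ = 0.42×0.0 + 0.18×3.4 + 0.08×1.2 + 0.04×5.4 = 0.9240
Highest R₀: strategy B with 3.9930.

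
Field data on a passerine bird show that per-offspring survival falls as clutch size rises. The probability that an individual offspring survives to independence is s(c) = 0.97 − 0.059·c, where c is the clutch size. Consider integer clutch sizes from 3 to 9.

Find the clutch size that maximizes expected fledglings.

8

Expected fledglings = c × s(c):
  c=3: 3 × 0.793 = 2.379
  c=4: 4 × 0.734 = 2.936
  c=5: 5 × 0.675 = 3.375
  c=6: 6 × 0.616 = 3.696
  c=7: 7 × 0.557 = 3.899
  c=8: 8 × 0.498 = 3.984
  c=9: 9 × 0.439 = 3.951
Maximum at c = 8 (3.984 fledglings).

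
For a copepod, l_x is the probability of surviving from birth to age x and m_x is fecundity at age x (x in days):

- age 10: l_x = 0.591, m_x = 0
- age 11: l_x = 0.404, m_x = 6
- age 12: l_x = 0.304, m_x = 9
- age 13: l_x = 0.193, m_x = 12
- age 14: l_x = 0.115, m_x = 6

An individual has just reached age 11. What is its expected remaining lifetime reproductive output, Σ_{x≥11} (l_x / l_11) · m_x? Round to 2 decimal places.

l_11 = 0.404. Conditional survival from age 11 to x is l_x / l_11.
  x=11: (0.404/0.404) × 6 = 6.0000
  x=12: (0.304/0.404) × 9 = 6.7723
  x=13: (0.193/0.404) × 12 = 5.7327
  x=14: (0.115/0.404) × 6 = 1.7079
Sum = 6.0000 + 6.7723 + 5.7327 + 1.7079 = 20.2129

20.21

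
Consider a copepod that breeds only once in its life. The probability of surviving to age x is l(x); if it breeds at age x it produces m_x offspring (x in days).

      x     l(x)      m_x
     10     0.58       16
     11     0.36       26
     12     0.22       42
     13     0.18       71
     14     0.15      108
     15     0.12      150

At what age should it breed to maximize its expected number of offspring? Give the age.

15

Expected offspring if breeding at age x = l(x) × m_x:
  age 10: 0.58 × 16 = 9.280
  age 11: 0.36 × 26 = 9.360
  age 12: 0.22 × 42 = 9.240
  age 13: 0.18 × 71 = 12.780
  age 14: 0.15 × 108 = 16.200
  age 15: 0.12 × 150 = 18.000
Maximum at age 15 (18.000).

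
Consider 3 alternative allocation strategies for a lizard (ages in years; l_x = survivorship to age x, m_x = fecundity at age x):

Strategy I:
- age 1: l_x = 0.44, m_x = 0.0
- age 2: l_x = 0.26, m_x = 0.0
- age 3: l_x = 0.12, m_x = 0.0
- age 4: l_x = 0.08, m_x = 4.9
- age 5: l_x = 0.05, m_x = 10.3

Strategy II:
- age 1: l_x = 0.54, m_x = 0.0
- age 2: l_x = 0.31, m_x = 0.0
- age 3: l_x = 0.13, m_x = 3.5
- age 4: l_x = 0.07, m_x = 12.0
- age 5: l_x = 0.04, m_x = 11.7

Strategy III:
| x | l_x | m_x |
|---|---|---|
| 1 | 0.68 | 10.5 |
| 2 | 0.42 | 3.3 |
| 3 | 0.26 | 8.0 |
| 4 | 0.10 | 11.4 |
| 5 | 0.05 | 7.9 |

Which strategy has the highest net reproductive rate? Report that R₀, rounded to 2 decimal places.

12.14

Strategy I: R₀ = 0.44×0.0 + 0.26×0.0 + 0.12×0.0 + 0.08×4.9 + 0.05×10.3 = 0.9070
Strategy II: R₀ = 0.54×0.0 + 0.31×0.0 + 0.13×3.5 + 0.07×12.0 + 0.04×11.7 = 1.7630
Strategy III: R₀ = 0.68×10.5 + 0.42×3.3 + 0.26×8.0 + 0.10×11.4 + 0.05×7.9 = 12.1410
Highest R₀: strategy III with 12.1410.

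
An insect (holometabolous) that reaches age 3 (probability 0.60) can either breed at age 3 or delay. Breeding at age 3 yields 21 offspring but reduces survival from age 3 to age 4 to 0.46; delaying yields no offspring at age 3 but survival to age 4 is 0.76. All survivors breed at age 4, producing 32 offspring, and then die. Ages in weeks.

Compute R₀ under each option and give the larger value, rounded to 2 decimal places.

21.43

breed at age 3: R₀ = 0.60 × (21 + 0.46 × 32) = 0.60 × 35.7200 = 21.4320
delay to age 4: R₀ = 0.60 × (0.76 × 32) = 0.60 × 24.3200 = 14.5920
Higher: breed at age 3 (21.4320).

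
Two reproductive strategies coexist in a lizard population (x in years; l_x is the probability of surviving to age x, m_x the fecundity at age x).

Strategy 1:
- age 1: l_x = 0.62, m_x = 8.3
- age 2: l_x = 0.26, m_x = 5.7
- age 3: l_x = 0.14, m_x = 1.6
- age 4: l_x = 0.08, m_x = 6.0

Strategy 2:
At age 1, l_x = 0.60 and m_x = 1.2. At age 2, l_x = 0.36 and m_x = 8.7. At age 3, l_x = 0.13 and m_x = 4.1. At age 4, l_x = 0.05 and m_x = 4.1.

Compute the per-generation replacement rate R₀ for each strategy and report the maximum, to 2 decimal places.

Strategy 1: R₀ = 0.62×8.3 + 0.26×5.7 + 0.14×1.6 + 0.08×6.0 = 7.3320
Strategy 2: R₀ = 0.60×1.2 + 0.36×8.7 + 0.13×4.1 + 0.05×4.1 = 4.5900
Highest R₀: strategy 1 with 7.3320.

7.33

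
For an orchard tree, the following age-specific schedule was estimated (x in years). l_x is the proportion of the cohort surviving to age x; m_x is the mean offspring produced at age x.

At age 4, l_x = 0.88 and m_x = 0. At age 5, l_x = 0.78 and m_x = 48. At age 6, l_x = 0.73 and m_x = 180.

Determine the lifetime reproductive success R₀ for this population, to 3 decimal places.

168.840

R₀ = Σ l_x m_x:
  age 4: 0.88 × 0 = 0.0000
  age 5: 0.78 × 48 = 37.4400
  age 6: 0.73 × 180 = 131.4000
R₀ = 0.0000 + 37.4400 + 131.4000 = 168.8400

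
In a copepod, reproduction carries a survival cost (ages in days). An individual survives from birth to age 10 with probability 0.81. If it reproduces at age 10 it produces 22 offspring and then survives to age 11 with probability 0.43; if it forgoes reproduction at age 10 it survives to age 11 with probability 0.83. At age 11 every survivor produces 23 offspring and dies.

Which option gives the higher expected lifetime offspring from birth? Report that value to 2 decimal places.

25.83

breed at age 10: R₀ = 0.81 × (22 + 0.43 × 23) = 0.81 × 31.8900 = 25.8309
delay to age 11: R₀ = 0.81 × (0.83 × 23) = 0.81 × 19.0900 = 15.4629
Higher: breed at age 10 (25.8309).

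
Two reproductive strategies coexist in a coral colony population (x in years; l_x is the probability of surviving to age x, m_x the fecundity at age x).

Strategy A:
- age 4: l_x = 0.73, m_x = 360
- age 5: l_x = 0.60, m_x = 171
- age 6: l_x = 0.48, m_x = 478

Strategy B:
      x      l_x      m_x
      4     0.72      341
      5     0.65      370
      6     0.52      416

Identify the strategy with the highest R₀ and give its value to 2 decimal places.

Strategy A: R₀ = 0.73×360 + 0.60×171 + 0.48×478 = 594.8400
Strategy B: R₀ = 0.72×341 + 0.65×370 + 0.52×416 = 702.3400
Highest R₀: strategy B with 702.3400.

702.34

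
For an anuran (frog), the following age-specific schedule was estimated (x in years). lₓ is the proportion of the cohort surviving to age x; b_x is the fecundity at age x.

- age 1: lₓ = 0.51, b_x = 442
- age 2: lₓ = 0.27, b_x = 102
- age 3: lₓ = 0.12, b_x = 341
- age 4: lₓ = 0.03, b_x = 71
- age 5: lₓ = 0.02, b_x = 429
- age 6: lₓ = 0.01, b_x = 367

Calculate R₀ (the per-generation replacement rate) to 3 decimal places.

308.260

R₀ = Σ lₓ b_x:
  age 1: 0.51 × 442 = 225.4200
  age 2: 0.27 × 102 = 27.5400
  age 3: 0.12 × 341 = 40.9200
  age 4: 0.03 × 71 = 2.1300
  age 5: 0.02 × 429 = 8.5800
  age 6: 0.01 × 367 = 3.6700
R₀ = 225.4200 + 27.5400 + 40.9200 + 2.1300 + 8.5800 + 3.6700 = 308.2600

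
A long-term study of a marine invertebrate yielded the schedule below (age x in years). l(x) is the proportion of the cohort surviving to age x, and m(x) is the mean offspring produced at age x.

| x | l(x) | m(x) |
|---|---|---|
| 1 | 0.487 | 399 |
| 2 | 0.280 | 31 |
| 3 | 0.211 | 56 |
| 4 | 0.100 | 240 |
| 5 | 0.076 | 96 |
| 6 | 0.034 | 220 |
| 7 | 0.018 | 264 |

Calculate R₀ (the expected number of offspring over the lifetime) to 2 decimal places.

258.34

R₀ = Σ l(x) m(x):
  age 1: 0.487 × 399 = 194.3130
  age 2: 0.280 × 31 = 8.6800
  age 3: 0.211 × 56 = 11.8160
  age 4: 0.100 × 240 = 24.0000
  age 5: 0.076 × 96 = 7.2960
  age 6: 0.034 × 220 = 7.4800
  age 7: 0.018 × 264 = 4.7520
R₀ = 194.3130 + 8.6800 + 11.8160 + 24.0000 + 7.2960 + 7.4800 + 4.7520 = 258.3370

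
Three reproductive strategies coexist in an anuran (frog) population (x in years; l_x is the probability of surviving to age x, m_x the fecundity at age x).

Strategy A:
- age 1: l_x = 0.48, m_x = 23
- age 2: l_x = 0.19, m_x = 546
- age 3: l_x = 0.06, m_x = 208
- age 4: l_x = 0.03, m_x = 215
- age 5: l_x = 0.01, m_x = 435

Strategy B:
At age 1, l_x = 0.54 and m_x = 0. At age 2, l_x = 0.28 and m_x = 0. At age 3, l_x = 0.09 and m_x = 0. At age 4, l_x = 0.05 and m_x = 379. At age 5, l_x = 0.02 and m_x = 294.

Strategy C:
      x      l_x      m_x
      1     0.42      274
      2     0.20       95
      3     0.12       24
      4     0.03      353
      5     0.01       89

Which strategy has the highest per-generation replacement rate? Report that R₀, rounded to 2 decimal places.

148.44

Strategy A: R₀ = 0.48×23 + 0.19×546 + 0.06×208 + 0.03×215 + 0.01×435 = 138.0600
Strategy B: R₀ = 0.54×0 + 0.28×0 + 0.09×0 + 0.05×379 + 0.02×294 = 24.8300
Strategy C: R₀ = 0.42×274 + 0.20×95 + 0.12×24 + 0.03×353 + 0.01×89 = 148.4400
Highest R₀: strategy C with 148.4400.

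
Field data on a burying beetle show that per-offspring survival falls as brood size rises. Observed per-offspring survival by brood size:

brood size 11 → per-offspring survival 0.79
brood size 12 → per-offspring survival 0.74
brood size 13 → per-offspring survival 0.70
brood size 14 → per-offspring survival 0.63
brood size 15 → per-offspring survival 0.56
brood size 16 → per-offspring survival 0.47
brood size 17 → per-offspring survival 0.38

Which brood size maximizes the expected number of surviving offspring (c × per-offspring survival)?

13

Expected surviving offspring = c × s(c):
  c=11: 11 × 0.79 = 8.690
  c=12: 12 × 0.74 = 8.880
  c=13: 13 × 0.70 = 9.100
  c=14: 14 × 0.63 = 8.820
  c=15: 15 × 0.56 = 8.400
  c=16: 16 × 0.47 = 7.520
  c=17: 17 × 0.38 = 6.460
Maximum at c = 13 (9.100 surviving offspring).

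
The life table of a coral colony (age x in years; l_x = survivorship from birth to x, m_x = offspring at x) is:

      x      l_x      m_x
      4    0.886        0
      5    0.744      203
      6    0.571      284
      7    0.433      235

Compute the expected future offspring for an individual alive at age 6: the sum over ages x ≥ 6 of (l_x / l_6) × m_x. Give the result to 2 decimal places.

462.20

l_6 = 0.571. Conditional survival from age 6 to x is l_x / l_6.
  x=6: (0.571/0.571) × 284 = 284.0000
  x=7: (0.433/0.571) × 235 = 178.2049
Sum = 284.0000 + 178.2049 = 462.2049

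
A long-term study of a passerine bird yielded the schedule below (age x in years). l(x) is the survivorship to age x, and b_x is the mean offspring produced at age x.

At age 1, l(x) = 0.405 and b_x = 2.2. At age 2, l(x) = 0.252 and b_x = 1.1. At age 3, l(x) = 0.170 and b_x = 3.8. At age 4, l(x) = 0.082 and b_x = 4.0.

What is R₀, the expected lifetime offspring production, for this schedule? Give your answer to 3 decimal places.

2.142

R₀ = Σ l(x) b_x:
  age 1: 0.405 × 2.2 = 0.8910
  age 2: 0.252 × 1.1 = 0.2772
  age 3: 0.170 × 3.8 = 0.6460
  age 4: 0.082 × 4.0 = 0.3280
R₀ = 0.8910 + 0.2772 + 0.6460 + 0.3280 = 2.1422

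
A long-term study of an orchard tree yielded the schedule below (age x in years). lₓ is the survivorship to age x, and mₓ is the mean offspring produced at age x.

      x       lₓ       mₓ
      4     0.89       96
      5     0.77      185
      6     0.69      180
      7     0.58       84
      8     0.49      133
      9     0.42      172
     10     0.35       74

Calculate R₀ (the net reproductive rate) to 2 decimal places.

564.12

R₀ = Σ lₓ mₓ:
  age 4: 0.89 × 96 = 85.4400
  age 5: 0.77 × 185 = 142.4500
  age 6: 0.69 × 180 = 124.2000
  age 7: 0.58 × 84 = 48.7200
  age 8: 0.49 × 133 = 65.1700
  age 9: 0.42 × 172 = 72.2400
  age 10: 0.35 × 74 = 25.9000
R₀ = 85.4400 + 142.4500 + 124.2000 + 48.7200 + 65.1700 + 72.2400 + 25.9000 = 564.1200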